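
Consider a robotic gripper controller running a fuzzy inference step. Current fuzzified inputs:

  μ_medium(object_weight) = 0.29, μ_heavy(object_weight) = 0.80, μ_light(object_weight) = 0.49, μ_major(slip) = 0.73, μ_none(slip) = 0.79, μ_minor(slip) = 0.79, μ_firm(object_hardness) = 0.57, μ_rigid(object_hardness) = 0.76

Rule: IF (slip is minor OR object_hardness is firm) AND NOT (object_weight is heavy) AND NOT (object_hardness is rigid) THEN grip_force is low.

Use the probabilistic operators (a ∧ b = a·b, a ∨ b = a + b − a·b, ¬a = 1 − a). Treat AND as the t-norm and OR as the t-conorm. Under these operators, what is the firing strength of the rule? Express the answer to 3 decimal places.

0.044

firing strength: (minor=0.79 OR firm=0.57) = 0.9097; AND[a·b] with ¬heavy=1−0.80=0.20, ¬rigid=1−0.76=0.24 → w = 0.0437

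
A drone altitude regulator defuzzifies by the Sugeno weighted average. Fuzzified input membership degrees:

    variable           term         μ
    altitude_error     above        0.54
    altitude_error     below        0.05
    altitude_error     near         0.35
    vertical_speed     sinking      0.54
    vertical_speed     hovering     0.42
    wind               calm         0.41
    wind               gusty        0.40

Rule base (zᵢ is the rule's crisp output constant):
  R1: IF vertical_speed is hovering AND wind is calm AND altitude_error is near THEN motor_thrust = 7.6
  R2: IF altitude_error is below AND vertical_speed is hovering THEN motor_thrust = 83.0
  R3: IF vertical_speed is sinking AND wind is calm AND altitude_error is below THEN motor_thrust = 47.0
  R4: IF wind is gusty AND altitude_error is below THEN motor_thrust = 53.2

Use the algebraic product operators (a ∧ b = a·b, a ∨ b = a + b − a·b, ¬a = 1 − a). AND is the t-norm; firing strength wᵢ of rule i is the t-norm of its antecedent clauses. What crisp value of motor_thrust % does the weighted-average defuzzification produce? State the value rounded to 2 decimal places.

33.70

R1 (z=7.6): hovering=0.42, calm=0.41, near=0.35; AND[a·b] → w = 0.0603
R2 (z=83.0): below=0.05, hovering=0.42; AND[a·b] → w = 0.0210
R3 (z=47.0): sinking=0.54, calm=0.41, below=0.05; AND[a·b] → w = 0.0111
R4 (z=53.2): gusty=0.40, below=0.05; AND[a·b] → w = 0.0200
Weighted average = (0.0603·7.6 + 0.0210·83.0 + 0.0111·47.0 + 0.0200·53.2) / (0.0603 + 0.0210 + 0.0111 + 0.0200)
  = 3.7853 / 0.1123 = 33.70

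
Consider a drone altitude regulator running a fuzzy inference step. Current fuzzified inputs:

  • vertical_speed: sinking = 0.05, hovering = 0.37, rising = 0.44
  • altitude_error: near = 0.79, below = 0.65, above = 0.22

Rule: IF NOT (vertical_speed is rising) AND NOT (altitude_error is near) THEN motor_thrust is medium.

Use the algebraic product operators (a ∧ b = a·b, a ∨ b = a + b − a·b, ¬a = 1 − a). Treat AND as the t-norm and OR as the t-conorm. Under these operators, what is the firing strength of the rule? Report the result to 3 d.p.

0.118

firing strength: ¬rising=1−0.44=0.56, ¬near=1−0.79=0.21; AND[a·b] → w = 0.1176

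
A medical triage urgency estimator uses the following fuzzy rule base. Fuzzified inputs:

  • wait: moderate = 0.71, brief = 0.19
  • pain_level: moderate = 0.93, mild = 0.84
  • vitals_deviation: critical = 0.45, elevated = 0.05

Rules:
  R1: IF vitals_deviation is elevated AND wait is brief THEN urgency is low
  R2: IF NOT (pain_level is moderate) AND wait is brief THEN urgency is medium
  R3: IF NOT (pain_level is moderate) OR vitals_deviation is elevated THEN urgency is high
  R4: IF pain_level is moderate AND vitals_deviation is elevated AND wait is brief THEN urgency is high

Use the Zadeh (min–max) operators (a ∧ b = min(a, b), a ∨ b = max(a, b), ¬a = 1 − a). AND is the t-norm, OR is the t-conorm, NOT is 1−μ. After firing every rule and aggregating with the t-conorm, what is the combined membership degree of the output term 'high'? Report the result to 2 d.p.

0.07

R1: elevated=0.05, brief=0.19; AND[min(a, b)] → w = 0.05
R2: ¬moderate=1−0.93=0.07, brief=0.19; AND[min(a, b)] → w = 0.07
R3: ¬moderate=1−0.93=0.07, elevated=0.05; OR[max(a, b)] → w = 0.07
R4: moderate=0.93, elevated=0.05, brief=0.19; AND[min(a, b)] → w = 0.05
Rules with consequent 'high': {R3, R4} → strengths 0.07, 0.05
Aggregate via t-conorm [max(a, b)]: 0.07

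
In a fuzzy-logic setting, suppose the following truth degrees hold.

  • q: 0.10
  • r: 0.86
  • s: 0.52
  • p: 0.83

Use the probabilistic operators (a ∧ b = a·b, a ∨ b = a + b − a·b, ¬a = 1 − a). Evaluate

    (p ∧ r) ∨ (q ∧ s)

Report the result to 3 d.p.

0.729

p ∧ r = a·b on (0.8300, 0.8600) = 0.7138
q ∧ s = a·b on (0.1000, 0.5200) = 0.0520
(p ∧ r) ∨ (q ∧ s) = a + b − a·b on (0.7138, 0.0520) = 0.7287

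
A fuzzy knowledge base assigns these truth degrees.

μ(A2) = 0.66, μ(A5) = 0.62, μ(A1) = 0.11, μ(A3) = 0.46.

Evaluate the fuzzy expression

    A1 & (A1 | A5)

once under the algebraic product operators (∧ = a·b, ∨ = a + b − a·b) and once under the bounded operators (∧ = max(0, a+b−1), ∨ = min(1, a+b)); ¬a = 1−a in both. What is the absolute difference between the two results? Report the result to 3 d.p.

0.073

Under algebraic product:
  A1 | A5 = a + b − a·b on (0.1100, 0.6200) = 0.6618
  A1 & (A1 | A5) = a·b on (0.1100, 0.6618) = 0.0728
  → value = 0.0728
Under bounded:
  A1 | A5 = min(1, a+b) on (0.11, 0.62) = 0.73
  A1 & (A1 | A5) = max(0, a+b−1) on (0.11, 0.73) = 0.00
  → value = 0.0000
|0.0728 − 0.0000| = 0.073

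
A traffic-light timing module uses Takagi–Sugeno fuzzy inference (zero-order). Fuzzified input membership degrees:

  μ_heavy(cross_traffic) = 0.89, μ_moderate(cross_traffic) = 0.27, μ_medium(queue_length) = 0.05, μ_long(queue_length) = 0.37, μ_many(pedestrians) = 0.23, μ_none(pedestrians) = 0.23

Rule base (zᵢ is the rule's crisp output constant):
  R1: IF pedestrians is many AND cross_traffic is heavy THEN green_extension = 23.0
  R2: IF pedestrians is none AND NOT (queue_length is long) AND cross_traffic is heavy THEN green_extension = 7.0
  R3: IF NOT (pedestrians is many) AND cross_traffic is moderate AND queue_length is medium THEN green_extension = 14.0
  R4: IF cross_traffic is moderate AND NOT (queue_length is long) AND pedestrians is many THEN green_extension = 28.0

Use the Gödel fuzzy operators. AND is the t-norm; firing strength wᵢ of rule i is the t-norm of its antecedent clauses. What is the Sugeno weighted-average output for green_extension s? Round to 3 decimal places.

R1 (z=23.0): many=0.23, heavy=0.89; AND[min(a, b)] → w = 0.23
R2 (z=7.0): none=0.23, ¬long=1−0.37=0.63, heavy=0.89; AND[min(a, b)] → w = 0.23
R3 (z=14.0): ¬many=1−0.23=0.77, moderate=0.27, medium=0.05; AND[min(a, b)] → w = 0.05
R4 (z=28.0): moderate=0.27, ¬long=1−0.37=0.63, many=0.23; AND[min(a, b)] → w = 0.23
Weighted average = (0.23·23.0 + 0.23·7.0 + 0.05·14.0 + 0.23·28.0) / (0.23 + 0.23 + 0.05 + 0.23)
  = 14.0400 / 0.7400 = 18.973

18.973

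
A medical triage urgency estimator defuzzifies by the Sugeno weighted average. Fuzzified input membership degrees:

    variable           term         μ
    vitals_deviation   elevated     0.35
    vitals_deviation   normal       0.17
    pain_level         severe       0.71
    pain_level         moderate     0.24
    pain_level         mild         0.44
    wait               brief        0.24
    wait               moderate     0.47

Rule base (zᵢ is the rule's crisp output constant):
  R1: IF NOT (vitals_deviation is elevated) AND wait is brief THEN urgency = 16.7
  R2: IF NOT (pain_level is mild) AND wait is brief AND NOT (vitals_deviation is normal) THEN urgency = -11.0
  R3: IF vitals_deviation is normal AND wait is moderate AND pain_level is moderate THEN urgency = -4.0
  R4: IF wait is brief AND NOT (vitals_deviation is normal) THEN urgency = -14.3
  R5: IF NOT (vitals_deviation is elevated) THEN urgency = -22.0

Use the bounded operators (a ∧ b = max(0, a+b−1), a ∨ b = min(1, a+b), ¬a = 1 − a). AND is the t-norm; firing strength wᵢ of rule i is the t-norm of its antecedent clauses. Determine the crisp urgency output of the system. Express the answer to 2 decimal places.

-21.25

R1 (z=16.7): ¬elevated=1−0.35=0.65, brief=0.24; AND[max(0, a+b−1)] → w = 0.00
R2 (z=-11.0): ¬mild=1−0.44=0.56, brief=0.24, ¬normal=1−0.17=0.83; AND[max(0, a+b−1)] → w = 0.00
R3 (z=-4.0): normal=0.17, moderate=0.47, moderate=0.24; AND[max(0, a+b−1)] → w = 0.00
R4 (z=-14.3): brief=0.24, ¬normal=1−0.17=0.83; AND[max(0, a+b−1)] → w = 0.07
R5 (z=-22.0): ¬elevated=1−0.35=0.65 → w = 0.65
Weighted average = (0.00·16.7 + 0.00·-11.0 + 0.00·-4.0 + 0.07·-14.3 + 0.65·-22.0) / (0.00 + 0.00 + 0.00 + 0.07 + 0.65)
  = -15.3010 / 0.7200 = -21.25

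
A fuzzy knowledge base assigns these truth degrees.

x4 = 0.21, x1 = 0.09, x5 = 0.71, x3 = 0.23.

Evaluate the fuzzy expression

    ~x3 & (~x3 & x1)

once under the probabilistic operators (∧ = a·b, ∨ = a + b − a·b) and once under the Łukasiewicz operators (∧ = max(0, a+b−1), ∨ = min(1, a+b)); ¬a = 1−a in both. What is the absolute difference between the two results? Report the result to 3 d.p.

Under probabilistic:
  ~x3 = 1 − 0.2300 = 0.7700
  ~x3 = 1 − 0.2300 = 0.7700
  ~x3 & x1 = a·b on (0.7700, 0.0900) = 0.0693
  ~x3 & (~x3 & x1) = a·b on (0.7700, 0.0693) = 0.0534
  → value = 0.0534
Under Łukasiewicz:
  ~x3 = 1 − 0.23 = 0.77
  ~x3 = 1 − 0.23 = 0.77
  ~x3 & x1 = max(0, a+b−1) on (0.77, 0.09) = 0.00
  ~x3 & (~x3 & x1) = max(0, a+b−1) on (0.77, 0.00) = 0.00
  → value = 0.0000
|0.0534 − 0.0000| = 0.053

0.053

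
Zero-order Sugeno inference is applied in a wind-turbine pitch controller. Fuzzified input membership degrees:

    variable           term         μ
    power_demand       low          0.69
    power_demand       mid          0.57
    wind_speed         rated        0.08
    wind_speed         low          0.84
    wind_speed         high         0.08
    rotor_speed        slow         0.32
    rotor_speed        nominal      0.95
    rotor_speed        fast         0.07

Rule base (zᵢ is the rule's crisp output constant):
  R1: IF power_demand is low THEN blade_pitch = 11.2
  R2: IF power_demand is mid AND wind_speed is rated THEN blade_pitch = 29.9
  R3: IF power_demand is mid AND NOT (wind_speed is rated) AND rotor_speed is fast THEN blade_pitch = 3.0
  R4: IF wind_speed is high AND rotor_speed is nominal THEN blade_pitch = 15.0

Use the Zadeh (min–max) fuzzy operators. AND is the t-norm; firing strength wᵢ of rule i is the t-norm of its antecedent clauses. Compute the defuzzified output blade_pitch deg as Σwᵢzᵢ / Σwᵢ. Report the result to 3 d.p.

R1 (z=11.2): low=0.69 → w = 0.69
R2 (z=29.9): mid=0.57, rated=0.08; AND[min(a, b)] → w = 0.08
R3 (z=3.0): mid=0.57, ¬rated=1−0.08=0.92, fast=0.07; AND[min(a, b)] → w = 0.07
R4 (z=15.0): high=0.08, nominal=0.95; AND[min(a, b)] → w = 0.08
Weighted average = (0.69·11.2 + 0.08·29.9 + 0.07·3.0 + 0.08·15.0) / (0.69 + 0.08 + 0.07 + 0.08)
  = 11.5300 / 0.9200 = 12.533

12.533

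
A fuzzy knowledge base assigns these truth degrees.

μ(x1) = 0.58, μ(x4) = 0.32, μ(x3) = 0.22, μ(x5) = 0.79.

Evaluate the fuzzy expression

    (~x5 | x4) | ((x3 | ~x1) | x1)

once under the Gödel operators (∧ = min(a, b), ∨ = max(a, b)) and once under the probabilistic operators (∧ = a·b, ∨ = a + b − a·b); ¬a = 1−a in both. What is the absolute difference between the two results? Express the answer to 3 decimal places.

Under Gödel:
  ~x5 = 1 − 0.79 = 0.21
  ~x5 | x4 = max(a, b) on (0.21, 0.32) = 0.32
  ~x1 = 1 − 0.58 = 0.42
  x3 | ~x1 = max(a, b) on (0.22, 0.42) = 0.42
  (x3 | ~x1) | x1 = max(a, b) on (0.42, 0.58) = 0.58
  (~x5 | x4) | ((x3 | ~x1) | x1) = max(a, b) on (0.32, 0.58) = 0.58
  → value = 0.5800
Under probabilistic:
  ~x5 = 1 − 0.7900 = 0.2100
  ~x5 | x4 = a + b − a·b on (0.2100, 0.3200) = 0.4628
  ~x1 = 1 − 0.5800 = 0.4200
  x3 | ~x1 = a + b − a·b on (0.2200, 0.4200) = 0.5476
  (x3 | ~x1) | x1 = a + b − a·b on (0.5476, 0.5800) = 0.8100
  (~x5 | x4) | ((x3 | ~x1) | x1) = a + b − a·b on (0.4628, 0.8100) = 0.8979
  → value = 0.8979
|0.5800 − 0.8979| = 0.318

0.318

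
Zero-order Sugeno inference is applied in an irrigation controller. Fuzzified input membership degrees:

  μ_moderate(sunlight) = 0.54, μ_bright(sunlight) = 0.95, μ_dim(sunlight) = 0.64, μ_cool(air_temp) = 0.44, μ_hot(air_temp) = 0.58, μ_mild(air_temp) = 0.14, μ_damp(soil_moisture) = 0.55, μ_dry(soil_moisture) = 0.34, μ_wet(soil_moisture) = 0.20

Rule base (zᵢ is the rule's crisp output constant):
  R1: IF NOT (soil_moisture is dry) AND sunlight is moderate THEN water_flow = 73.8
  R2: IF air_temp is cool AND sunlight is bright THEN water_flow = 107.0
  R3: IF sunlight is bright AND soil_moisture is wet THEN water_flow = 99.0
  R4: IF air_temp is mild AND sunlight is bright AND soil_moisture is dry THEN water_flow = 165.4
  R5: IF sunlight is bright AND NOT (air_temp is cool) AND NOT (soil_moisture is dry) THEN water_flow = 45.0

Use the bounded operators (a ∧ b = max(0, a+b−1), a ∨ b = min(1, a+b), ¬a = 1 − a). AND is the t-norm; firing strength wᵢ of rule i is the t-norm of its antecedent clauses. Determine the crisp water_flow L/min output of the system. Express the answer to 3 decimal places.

R1 (z=73.8): ¬dry=1−0.34=0.66, moderate=0.54; AND[max(0, a+b−1)] → w = 0.20
R2 (z=107.0): cool=0.44, bright=0.95; AND[max(0, a+b−1)] → w = 0.39
R3 (z=99.0): bright=0.95, wet=0.20; AND[max(0, a+b−1)] → w = 0.15
R4 (z=165.4): mild=0.14, bright=0.95, dry=0.34; AND[max(0, a+b−1)] → w = 0.00
R5 (z=45.0): bright=0.95, ¬cool=1−0.44=0.56, ¬dry=1−0.34=0.66; AND[max(0, a+b−1)] → w = 0.17
Weighted average = (0.20·73.8 + 0.39·107.0 + 0.15·99.0 + 0.00·165.4 + 0.17·45.0) / (0.20 + 0.39 + 0.15 + 0.00 + 0.17)
  = 78.9900 / 0.9100 = 86.802

86.802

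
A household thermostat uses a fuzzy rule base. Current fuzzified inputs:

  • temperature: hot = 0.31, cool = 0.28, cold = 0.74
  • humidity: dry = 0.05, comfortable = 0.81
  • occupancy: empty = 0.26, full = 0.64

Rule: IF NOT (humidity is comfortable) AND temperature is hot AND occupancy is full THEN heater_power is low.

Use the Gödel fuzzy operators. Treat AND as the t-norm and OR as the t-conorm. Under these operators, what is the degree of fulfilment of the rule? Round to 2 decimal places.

firing strength: ¬comfortable=1−0.81=0.19, hot=0.31, full=0.64; AND[min(a, b)] → w = 0.19

0.19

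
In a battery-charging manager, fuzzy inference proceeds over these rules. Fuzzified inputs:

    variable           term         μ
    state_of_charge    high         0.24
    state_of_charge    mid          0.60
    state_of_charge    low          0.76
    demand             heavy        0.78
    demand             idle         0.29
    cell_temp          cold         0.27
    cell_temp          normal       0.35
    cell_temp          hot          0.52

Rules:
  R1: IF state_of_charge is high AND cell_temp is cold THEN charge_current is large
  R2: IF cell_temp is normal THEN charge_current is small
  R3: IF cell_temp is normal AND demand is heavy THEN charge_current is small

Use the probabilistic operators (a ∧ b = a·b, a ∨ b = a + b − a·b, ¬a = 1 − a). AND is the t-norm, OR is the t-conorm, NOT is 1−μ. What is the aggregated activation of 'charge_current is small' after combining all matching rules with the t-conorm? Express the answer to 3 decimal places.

R1: high=0.24, cold=0.27; AND[a·b] → w = 0.0648
R2: normal=0.35 → w = 0.3500
R3: normal=0.35, heavy=0.78; AND[a·b] → w = 0.2730
Rules with consequent 'small': {R2, R3} → strengths 0.3500, 0.2730
Aggregate via t-conorm [a + b − a·b]: 0.5274

0.527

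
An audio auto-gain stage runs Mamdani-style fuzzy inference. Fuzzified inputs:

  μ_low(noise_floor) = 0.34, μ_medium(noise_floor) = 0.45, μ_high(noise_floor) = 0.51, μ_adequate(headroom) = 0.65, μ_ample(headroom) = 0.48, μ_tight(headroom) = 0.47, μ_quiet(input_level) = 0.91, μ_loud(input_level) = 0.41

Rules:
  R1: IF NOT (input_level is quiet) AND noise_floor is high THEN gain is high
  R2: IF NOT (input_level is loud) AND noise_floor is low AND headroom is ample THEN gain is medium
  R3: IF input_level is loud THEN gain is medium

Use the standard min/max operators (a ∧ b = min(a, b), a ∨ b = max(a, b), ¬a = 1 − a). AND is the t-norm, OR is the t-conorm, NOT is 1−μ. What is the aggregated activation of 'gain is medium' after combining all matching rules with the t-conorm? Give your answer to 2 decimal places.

R1: ¬quiet=1−0.91=0.09, high=0.51; AND[min(a, b)] → w = 0.09
R2: ¬loud=1−0.41=0.59, low=0.34, ample=0.48; AND[min(a, b)] → w = 0.34
R3: loud=0.41 → w = 0.41
Rules with consequent 'medium': {R2, R3} → strengths 0.34, 0.41
Aggregate via t-conorm [max(a, b)]: 0.41

0.41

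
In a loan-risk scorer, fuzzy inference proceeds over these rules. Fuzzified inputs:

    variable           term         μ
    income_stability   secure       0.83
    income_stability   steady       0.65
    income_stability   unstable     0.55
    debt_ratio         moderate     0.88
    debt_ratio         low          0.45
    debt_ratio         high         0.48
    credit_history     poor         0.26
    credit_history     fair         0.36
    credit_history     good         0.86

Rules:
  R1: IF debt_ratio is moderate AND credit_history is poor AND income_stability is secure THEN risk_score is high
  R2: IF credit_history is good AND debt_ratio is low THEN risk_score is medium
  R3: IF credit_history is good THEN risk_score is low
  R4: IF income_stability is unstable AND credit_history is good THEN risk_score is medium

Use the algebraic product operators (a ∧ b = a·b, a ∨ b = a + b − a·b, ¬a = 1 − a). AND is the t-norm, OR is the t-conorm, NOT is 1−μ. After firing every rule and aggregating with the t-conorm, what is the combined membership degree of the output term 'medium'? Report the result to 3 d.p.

0.677

R1: moderate=0.88, poor=0.26, secure=0.83; AND[a·b] → w = 0.1899
R2: good=0.86, low=0.45; AND[a·b] → w = 0.3870
R3: good=0.86 → w = 0.8600
R4: unstable=0.55, good=0.86; AND[a·b] → w = 0.4730
Rules with consequent 'medium': {R2, R4} → strengths 0.3870, 0.4730
Aggregate via t-conorm [a + b − a·b]: 0.6769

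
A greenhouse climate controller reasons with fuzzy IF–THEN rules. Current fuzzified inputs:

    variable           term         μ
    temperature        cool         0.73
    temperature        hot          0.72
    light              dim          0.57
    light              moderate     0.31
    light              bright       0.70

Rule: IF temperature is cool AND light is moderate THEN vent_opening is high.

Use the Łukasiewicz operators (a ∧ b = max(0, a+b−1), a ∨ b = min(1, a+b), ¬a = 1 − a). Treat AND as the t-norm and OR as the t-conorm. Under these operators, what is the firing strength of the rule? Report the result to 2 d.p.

firing strength: cool=0.73, moderate=0.31; AND[max(0, a+b−1)] → w = 0.04

0.04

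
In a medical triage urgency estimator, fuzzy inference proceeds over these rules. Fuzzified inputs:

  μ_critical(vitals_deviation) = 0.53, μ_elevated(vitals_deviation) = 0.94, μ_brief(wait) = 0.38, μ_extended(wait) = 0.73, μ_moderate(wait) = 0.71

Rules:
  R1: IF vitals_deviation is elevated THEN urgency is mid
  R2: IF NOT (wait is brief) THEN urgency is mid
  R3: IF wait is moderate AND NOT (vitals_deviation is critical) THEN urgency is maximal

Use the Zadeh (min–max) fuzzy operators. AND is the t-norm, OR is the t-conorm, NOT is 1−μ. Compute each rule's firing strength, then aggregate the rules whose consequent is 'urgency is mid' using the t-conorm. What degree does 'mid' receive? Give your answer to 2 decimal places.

R1: elevated=0.94 → w = 0.94
R2: ¬brief=1−0.38=0.62 → w = 0.62
R3: moderate=0.71, ¬critical=1−0.53=0.47; AND[min(a, b)] → w = 0.47
Rules with consequent 'mid': {R1, R2} → strengths 0.94, 0.62
Aggregate via t-conorm [max(a, b)]: 0.94

0.94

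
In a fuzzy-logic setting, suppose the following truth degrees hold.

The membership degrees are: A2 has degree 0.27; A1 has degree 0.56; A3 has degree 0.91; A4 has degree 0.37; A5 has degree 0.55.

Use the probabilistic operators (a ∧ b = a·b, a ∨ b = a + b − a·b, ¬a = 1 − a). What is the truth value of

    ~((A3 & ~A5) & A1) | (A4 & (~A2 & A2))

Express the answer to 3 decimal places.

0.787

~A5 = 1 − 0.5500 = 0.4500
A3 & ~A5 = a·b on (0.9100, 0.4500) = 0.4095
(A3 & ~A5) & A1 = a·b on (0.4095, 0.5600) = 0.2293
~((A3 & ~A5) & A1) = 1 − 0.2293 = 0.7707
~A2 = 1 − 0.2700 = 0.7300
~A2 & A2 = a·b on (0.7300, 0.2700) = 0.1971
A4 & (~A2 & A2) = a·b on (0.3700, 0.1971) = 0.0729
~((A3 & ~A5) & A1) | (A4 & (~A2 & A2)) = a + b − a·b on (0.7707, 0.0729) = 0.7874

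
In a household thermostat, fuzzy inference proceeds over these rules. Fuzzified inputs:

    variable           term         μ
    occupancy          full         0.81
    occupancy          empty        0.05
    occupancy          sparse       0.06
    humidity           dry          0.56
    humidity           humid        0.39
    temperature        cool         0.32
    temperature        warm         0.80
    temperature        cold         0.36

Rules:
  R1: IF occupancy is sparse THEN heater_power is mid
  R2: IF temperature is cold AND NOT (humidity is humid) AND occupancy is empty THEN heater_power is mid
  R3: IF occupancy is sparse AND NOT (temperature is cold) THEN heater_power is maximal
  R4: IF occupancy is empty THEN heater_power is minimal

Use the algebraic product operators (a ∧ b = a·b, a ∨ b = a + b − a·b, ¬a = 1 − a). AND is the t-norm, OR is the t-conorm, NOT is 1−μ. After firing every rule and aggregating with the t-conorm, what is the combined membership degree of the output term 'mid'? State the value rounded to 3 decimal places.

0.070

R1: sparse=0.06 → w = 0.0600
R2: cold=0.36, ¬humid=1−0.39=0.61, empty=0.05; AND[a·b] → w = 0.0110
R3: sparse=0.06, ¬cold=1−0.36=0.64; AND[a·b] → w = 0.0384
R4: empty=0.05 → w = 0.0500
Rules with consequent 'mid': {R1, R2} → strengths 0.0600, 0.0110
Aggregate via t-conorm [a + b − a·b]: 0.0703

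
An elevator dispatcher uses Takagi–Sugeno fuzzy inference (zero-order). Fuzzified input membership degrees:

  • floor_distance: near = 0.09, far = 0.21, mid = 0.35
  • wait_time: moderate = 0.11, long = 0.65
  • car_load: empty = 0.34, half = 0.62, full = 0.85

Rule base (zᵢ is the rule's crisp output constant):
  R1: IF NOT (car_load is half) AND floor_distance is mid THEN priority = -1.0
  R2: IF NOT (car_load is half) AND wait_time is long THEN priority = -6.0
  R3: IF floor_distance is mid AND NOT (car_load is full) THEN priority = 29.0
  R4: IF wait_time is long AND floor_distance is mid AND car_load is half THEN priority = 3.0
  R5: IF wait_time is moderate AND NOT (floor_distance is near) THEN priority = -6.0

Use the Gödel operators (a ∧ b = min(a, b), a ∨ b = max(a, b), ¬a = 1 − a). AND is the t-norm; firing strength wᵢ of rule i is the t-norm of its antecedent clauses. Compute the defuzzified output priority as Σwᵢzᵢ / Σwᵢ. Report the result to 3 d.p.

R1 (z=-1.0): ¬half=1−0.62=0.38, mid=0.35; AND[min(a, b)] → w = 0.35
R2 (z=-6.0): ¬half=1−0.62=0.38, long=0.65; AND[min(a, b)] → w = 0.38
R3 (z=29.0): mid=0.35, ¬full=1−0.85=0.15; AND[min(a, b)] → w = 0.15
R4 (z=3.0): long=0.65, mid=0.35, half=0.62; AND[min(a, b)] → w = 0.35
R5 (z=-6.0): moderate=0.11, ¬near=1−0.09=0.91; AND[min(a, b)] → w = 0.11
Weighted average = (0.35·-1.0 + 0.38·-6.0 + 0.15·29.0 + 0.35·3.0 + 0.11·-6.0) / (0.35 + 0.38 + 0.15 + 0.35 + 0.11)
  = 2.1100 / 1.3400 = 1.575

1.575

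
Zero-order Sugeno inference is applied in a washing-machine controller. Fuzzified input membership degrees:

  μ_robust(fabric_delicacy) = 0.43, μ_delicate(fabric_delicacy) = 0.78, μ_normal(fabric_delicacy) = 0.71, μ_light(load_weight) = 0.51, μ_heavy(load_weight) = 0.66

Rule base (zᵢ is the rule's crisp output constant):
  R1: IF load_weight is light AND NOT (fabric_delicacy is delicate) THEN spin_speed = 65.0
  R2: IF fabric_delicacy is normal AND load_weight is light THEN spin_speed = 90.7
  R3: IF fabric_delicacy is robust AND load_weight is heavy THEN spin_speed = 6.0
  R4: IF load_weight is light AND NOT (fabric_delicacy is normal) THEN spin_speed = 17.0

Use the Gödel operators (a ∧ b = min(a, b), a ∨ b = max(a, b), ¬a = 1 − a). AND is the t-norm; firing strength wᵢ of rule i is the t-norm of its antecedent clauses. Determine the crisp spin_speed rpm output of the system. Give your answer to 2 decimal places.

R1 (z=65.0): light=0.51, ¬delicate=1−0.78=0.22; AND[min(a, b)] → w = 0.22
R2 (z=90.7): normal=0.71, light=0.51; AND[min(a, b)] → w = 0.51
R3 (z=6.0): robust=0.43, heavy=0.66; AND[min(a, b)] → w = 0.43
R4 (z=17.0): light=0.51, ¬normal=1−0.71=0.29; AND[min(a, b)] → w = 0.29
Weighted average = (0.22·65.0 + 0.51·90.7 + 0.43·6.0 + 0.29·17.0) / (0.22 + 0.51 + 0.43 + 0.29)
  = 68.0670 / 1.4500 = 46.94

46.94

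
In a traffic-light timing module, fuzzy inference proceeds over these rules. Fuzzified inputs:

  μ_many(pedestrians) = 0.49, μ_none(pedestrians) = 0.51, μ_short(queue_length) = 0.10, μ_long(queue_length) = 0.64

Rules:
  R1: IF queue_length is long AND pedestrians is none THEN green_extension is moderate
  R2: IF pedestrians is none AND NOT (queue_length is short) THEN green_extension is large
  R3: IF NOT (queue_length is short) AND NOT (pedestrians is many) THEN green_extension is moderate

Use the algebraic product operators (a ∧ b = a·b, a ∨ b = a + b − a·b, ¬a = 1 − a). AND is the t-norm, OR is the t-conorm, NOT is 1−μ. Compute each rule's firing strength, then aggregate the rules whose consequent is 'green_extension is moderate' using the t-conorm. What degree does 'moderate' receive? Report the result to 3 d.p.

R1: long=0.64, none=0.51; AND[a·b] → w = 0.3264
R2: none=0.51, ¬short=1−0.10=0.90; AND[a·b] → w = 0.4590
R3: ¬short=1−0.10=0.90, ¬many=1−0.49=0.51; AND[a·b] → w = 0.4590
Rules with consequent 'moderate': {R1, R3} → strengths 0.3264, 0.4590
Aggregate via t-conorm [a + b − a·b]: 0.6356

0.636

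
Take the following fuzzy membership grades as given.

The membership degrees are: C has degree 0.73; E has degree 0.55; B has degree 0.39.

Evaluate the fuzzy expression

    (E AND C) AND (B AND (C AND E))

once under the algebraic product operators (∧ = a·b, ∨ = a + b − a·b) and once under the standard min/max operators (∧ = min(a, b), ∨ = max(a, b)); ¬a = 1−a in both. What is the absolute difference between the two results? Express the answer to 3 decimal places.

0.327

Under algebraic product:
  E AND C = a·b on (0.5500, 0.7300) = 0.4015
  C AND E = a·b on (0.7300, 0.5500) = 0.4015
  B AND (C AND E) = a·b on (0.3900, 0.4015) = 0.1566
  (E AND C) AND (B AND (C AND E)) = a·b on (0.4015, 0.1566) = 0.0629
  → value = 0.0629
Under standard min/max:
  E AND C = min(a, b) on (0.55, 0.73) = 0.55
  C AND E = min(a, b) on (0.73, 0.55) = 0.55
  B AND (C AND E) = min(a, b) on (0.39, 0.55) = 0.39
  (E AND C) AND (B AND (C AND E)) = min(a, b) on (0.55, 0.39) = 0.39
  → value = 0.3900
|0.0629 − 0.3900| = 0.327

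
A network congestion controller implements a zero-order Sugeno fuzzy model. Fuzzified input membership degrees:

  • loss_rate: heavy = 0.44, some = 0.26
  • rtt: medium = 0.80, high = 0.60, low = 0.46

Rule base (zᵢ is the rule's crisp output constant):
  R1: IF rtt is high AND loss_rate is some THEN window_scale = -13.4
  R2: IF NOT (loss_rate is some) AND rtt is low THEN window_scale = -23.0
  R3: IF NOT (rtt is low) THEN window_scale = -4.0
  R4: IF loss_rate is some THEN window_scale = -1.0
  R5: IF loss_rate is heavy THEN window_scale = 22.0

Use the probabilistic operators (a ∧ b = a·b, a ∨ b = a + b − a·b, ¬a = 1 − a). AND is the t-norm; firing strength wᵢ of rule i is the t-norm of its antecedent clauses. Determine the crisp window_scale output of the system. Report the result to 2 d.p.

R1 (z=-13.4): high=0.60, some=0.26; AND[a·b] → w = 0.1560
R2 (z=-23.0): ¬some=1−0.26=0.74, low=0.46; AND[a·b] → w = 0.3404
R3 (z=-4.0): ¬low=1−0.46=0.54 → w = 0.5400
R4 (z=-1.0): some=0.26 → w = 0.2600
R5 (z=22.0): heavy=0.44 → w = 0.4400
Weighted average = (0.1560·-13.4 + 0.3404·-23.0 + 0.5400·-4.0 + 0.2600·-1.0 + 0.4400·22.0) / (0.1560 + 0.3404 + 0.5400 + 0.2600 + 0.4400)
  = -2.6596 / 1.7364 = -1.53

-1.53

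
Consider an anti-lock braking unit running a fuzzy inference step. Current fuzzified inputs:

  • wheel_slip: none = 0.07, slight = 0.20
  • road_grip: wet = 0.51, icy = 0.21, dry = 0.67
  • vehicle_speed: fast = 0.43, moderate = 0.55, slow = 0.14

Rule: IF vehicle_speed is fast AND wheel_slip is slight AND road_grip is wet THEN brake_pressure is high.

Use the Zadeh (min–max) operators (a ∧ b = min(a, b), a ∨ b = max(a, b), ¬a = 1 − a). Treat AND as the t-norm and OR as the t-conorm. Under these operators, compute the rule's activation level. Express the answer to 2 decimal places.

firing strength: fast=0.43, slight=0.20, wet=0.51; AND[min(a, b)] → w = 0.20

0.20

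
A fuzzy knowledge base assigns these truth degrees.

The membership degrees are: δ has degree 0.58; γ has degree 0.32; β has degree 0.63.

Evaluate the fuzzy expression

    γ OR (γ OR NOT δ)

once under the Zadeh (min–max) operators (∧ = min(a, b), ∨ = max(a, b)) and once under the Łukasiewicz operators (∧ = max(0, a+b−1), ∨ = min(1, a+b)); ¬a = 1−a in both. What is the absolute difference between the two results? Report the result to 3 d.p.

0.580

Under Zadeh (min–max):
  NOT δ = 1 − 0.58 = 0.42
  γ OR NOT δ = max(a, b) on (0.32, 0.42) = 0.42
  γ OR (γ OR NOT δ) = max(a, b) on (0.32, 0.42) = 0.42
  → value = 0.4200
Under Łukasiewicz:
  NOT δ = 1 − 0.58 = 0.42
  γ OR NOT δ = min(1, a+b) on (0.32, 0.42) = 0.74
  γ OR (γ OR NOT δ) = min(1, a+b) on (0.32, 0.74) = 1.00
  → value = 1.0000
|0.4200 − 1.0000| = 0.580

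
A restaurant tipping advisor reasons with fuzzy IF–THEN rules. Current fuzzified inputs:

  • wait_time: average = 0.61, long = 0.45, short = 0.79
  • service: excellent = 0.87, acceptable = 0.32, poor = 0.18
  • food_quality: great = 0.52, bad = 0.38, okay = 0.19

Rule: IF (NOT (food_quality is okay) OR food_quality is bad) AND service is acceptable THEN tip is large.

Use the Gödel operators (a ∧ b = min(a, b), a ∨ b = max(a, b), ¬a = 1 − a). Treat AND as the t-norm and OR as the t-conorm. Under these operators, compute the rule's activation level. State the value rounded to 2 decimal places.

0.32

firing strength: (¬okay=1−0.19=0.81 OR bad=0.38) = 0.81; AND[min(a, b)] with acceptable=0.32 → w = 0.32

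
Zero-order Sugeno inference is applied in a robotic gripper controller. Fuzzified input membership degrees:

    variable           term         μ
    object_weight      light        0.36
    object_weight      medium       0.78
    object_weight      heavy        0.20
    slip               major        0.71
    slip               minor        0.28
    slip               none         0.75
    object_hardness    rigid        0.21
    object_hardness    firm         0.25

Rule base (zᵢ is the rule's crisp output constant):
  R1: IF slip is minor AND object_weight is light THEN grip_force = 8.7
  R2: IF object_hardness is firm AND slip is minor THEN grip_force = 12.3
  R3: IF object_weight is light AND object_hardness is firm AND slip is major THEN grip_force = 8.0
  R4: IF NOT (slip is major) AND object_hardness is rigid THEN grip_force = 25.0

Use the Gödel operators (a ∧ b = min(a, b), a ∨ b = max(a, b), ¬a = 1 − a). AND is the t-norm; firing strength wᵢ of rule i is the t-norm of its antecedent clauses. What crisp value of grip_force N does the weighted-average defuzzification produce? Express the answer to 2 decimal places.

12.89

R1 (z=8.7): minor=0.28, light=0.36; AND[min(a, b)] → w = 0.28
R2 (z=12.3): firm=0.25, minor=0.28; AND[min(a, b)] → w = 0.25
R3 (z=8.0): light=0.36, firm=0.25, major=0.71; AND[min(a, b)] → w = 0.25
R4 (z=25.0): ¬major=1−0.71=0.29, rigid=0.21; AND[min(a, b)] → w = 0.21
Weighted average = (0.28·8.7 + 0.25·12.3 + 0.25·8.0 + 0.21·25.0) / (0.28 + 0.25 + 0.25 + 0.21)
  = 12.7610 / 0.9900 = 12.89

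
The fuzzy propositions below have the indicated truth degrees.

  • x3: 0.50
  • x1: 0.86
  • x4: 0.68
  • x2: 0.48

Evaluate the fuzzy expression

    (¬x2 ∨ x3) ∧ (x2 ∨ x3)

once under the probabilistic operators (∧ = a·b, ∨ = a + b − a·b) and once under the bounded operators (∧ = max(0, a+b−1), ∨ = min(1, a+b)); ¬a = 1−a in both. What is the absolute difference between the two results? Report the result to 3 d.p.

Under probabilistic:
  ¬x2 = 1 − 0.4800 = 0.5200
  ¬x2 ∨ x3 = a + b − a·b on (0.5200, 0.5000) = 0.7600
  x2 ∨ x3 = a + b − a·b on (0.4800, 0.5000) = 0.7400
  (¬x2 ∨ x3) ∧ (x2 ∨ x3) = a·b on (0.7600, 0.7400) = 0.5624
  → value = 0.5624
Under bounded:
  ¬x2 = 1 − 0.48 = 0.52
  ¬x2 ∨ x3 = min(1, a+b) on (0.52, 0.50) = 1.00
  x2 ∨ x3 = min(1, a+b) on (0.48, 0.50) = 0.98
  (¬x2 ∨ x3) ∧ (x2 ∨ x3) = max(0, a+b−1) on (1.00, 0.98) = 0.98
  → value = 0.9800
|0.5624 − 0.9800| = 0.418

0.418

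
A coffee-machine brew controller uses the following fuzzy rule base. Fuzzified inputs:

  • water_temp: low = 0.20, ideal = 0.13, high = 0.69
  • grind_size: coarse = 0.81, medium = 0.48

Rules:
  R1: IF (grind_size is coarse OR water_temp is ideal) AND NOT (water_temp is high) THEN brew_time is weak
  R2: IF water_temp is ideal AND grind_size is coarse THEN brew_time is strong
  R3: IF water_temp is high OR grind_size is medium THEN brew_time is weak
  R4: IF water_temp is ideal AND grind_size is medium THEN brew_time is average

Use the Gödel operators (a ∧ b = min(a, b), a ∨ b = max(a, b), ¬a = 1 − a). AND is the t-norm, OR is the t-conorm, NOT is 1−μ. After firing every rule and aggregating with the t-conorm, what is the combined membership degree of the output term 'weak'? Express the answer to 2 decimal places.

0.69

R1: (coarse=0.81 OR ideal=0.13) = 0.81; AND[min(a, b)] with ¬high=1−0.69=0.31 → w = 0.31
R2: ideal=0.13, coarse=0.81; AND[min(a, b)] → w = 0.13
R3: high=0.69, medium=0.48; OR[max(a, b)] → w = 0.69
R4: ideal=0.13, medium=0.48; AND[min(a, b)] → w = 0.13
Rules with consequent 'weak': {R1, R3} → strengths 0.31, 0.69
Aggregate via t-conorm [max(a, b)]: 0.69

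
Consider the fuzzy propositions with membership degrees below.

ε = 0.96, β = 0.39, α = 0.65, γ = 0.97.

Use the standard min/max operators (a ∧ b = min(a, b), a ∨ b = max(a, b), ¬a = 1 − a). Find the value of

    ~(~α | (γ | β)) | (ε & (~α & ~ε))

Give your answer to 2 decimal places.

~α = 1 − 0.65 = 0.35
γ | β = max(a, b) on (0.97, 0.39) = 0.97
~α | (γ | β) = max(a, b) on (0.35, 0.97) = 0.97
~(~α | (γ | β)) = 1 − 0.97 = 0.03
~α = 1 − 0.65 = 0.35
~ε = 1 − 0.96 = 0.04
~α & ~ε = min(a, b) on (0.35, 0.04) = 0.04
ε & (~α & ~ε) = min(a, b) on (0.96, 0.04) = 0.04
~(~α | (γ | β)) | (ε & (~α & ~ε)) = max(a, b) on (0.03, 0.04) = 0.04

0.04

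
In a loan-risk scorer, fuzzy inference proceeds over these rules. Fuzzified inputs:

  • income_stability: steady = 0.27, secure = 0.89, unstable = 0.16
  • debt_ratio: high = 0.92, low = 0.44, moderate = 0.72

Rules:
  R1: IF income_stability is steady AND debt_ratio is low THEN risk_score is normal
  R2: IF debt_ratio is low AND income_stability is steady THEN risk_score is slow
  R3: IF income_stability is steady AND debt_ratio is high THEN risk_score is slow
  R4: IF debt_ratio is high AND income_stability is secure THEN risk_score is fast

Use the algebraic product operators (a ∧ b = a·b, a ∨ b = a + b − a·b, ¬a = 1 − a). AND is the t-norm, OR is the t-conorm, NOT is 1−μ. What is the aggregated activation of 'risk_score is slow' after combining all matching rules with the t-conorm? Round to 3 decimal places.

0.338

R1: steady=0.27, low=0.44; AND[a·b] → w = 0.1188
R2: low=0.44, steady=0.27; AND[a·b] → w = 0.1188
R3: steady=0.27, high=0.92; AND[a·b] → w = 0.2484
R4: high=0.92, secure=0.89; AND[a·b] → w = 0.8188
Rules with consequent 'slow': {R2, R3} → strengths 0.1188, 0.2484
Aggregate via t-conorm [a + b − a·b]: 0.3377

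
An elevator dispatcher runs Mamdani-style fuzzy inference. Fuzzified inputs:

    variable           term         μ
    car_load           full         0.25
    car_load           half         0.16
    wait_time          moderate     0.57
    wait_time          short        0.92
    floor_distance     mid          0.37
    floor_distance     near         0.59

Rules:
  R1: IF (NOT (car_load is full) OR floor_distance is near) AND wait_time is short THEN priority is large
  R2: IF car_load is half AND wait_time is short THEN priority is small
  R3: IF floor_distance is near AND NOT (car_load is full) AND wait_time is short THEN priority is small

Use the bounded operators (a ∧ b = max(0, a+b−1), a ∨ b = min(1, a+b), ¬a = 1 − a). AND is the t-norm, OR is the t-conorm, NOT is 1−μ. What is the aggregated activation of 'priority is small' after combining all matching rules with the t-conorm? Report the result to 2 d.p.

0.34

R1: (¬full=1−0.25=0.75 OR near=0.59) = 1.00; AND[max(0, a+b−1)] with short=0.92 → w = 0.92
R2: half=0.16, short=0.92; AND[max(0, a+b−1)] → w = 0.08
R3: near=0.59, ¬full=1−0.25=0.75, short=0.92; AND[max(0, a+b−1)] → w = 0.26
Rules with consequent 'small': {R2, R3} → strengths 0.08, 0.26
Aggregate via t-conorm [min(1, a+b)]: 0.34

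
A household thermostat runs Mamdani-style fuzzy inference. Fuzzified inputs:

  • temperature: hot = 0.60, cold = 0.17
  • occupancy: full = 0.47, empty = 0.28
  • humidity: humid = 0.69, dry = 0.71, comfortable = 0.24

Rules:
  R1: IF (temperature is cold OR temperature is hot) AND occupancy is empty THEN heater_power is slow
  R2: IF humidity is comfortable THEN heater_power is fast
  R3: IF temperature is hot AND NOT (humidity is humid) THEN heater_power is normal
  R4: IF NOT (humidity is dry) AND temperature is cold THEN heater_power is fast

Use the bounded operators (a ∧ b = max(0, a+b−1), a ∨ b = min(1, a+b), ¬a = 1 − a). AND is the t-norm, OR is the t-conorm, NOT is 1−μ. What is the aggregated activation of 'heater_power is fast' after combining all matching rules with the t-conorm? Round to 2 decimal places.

0.24

R1: (cold=0.17 OR hot=0.60) = 0.77; AND[max(0, a+b−1)] with empty=0.28 → w = 0.05
R2: comfortable=0.24 → w = 0.24
R3: hot=0.60, ¬humid=1−0.69=0.31; AND[max(0, a+b−1)] → w = 0.00
R4: ¬dry=1−0.71=0.29, cold=0.17; AND[max(0, a+b−1)] → w = 0.00
Rules with consequent 'fast': {R2, R4} → strengths 0.24, 0.00
Aggregate via t-conorm [min(1, a+b)]: 0.24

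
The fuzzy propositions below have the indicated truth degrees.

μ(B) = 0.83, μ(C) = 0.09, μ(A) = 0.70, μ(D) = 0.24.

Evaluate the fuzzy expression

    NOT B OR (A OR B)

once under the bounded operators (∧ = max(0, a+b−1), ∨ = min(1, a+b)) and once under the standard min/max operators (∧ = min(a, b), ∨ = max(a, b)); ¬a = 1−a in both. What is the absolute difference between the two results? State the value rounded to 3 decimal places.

0.170

Under bounded:
  NOT B = 1 − 0.83 = 0.17
  A OR B = min(1, a+b) on (0.70, 0.83) = 1.00
  NOT B OR (A OR B) = min(1, a+b) on (0.17, 1.00) = 1.00
  → value = 1.0000
Under standard min/max:
  NOT B = 1 − 0.83 = 0.17
  A OR B = max(a, b) on (0.70, 0.83) = 0.83
  NOT B OR (A OR B) = max(a, b) on (0.17, 0.83) = 0.83
  → value = 0.8300
|1.0000 − 0.8300| = 0.170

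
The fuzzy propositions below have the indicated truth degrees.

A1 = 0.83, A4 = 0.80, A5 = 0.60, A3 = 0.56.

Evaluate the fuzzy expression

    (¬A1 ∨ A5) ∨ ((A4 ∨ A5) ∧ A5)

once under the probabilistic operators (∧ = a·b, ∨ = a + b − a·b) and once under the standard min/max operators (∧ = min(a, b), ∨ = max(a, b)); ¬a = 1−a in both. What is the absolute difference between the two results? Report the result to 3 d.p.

0.251

Under probabilistic:
  ¬A1 = 1 − 0.8300 = 0.1700
  ¬A1 ∨ A5 = a + b − a·b on (0.1700, 0.6000) = 0.6680
  A4 ∨ A5 = a + b − a·b on (0.8000, 0.6000) = 0.9200
  (A4 ∨ A5) ∧ A5 = a·b on (0.9200, 0.6000) = 0.5520
  (¬A1 ∨ A5) ∨ ((A4 ∨ A5) ∧ A5) = a + b − a·b on (0.6680, 0.5520) = 0.8513
  → value = 0.8513
Under standard min/max:
  ¬A1 = 1 − 0.83 = 0.17
  ¬A1 ∨ A5 = max(a, b) on (0.17, 0.60) = 0.60
  A4 ∨ A5 = max(a, b) on (0.80, 0.60) = 0.80
  (A4 ∨ A5) ∧ A5 = min(a, b) on (0.80, 0.60) = 0.60
  (¬A1 ∨ A5) ∨ ((A4 ∨ A5) ∧ A5) = max(a, b) on (0.60, 0.60) = 0.60
  → value = 0.6000
|0.8513 − 0.6000| = 0.251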